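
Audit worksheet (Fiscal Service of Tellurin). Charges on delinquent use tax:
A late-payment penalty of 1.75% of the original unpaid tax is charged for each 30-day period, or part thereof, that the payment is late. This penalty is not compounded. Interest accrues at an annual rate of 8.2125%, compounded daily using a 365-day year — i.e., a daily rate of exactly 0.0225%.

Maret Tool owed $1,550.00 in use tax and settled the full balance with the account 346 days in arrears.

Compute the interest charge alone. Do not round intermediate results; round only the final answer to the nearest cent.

$125.47

Interest: $1,550.00 × ((1 + 0.000225)^346 − 1) = $1,550.00 × 0.08095104… = $125.4741…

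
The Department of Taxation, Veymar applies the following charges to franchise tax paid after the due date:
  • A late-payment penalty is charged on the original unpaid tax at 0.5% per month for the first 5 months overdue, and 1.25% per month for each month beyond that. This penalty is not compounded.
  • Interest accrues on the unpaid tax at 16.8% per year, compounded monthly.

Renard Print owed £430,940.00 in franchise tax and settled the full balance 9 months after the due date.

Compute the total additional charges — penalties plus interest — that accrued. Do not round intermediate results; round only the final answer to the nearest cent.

Penalty, months 1–5: 5 × 0.5% × £430,940.00 = £10,773.50
Penalty, months 6–9: 4 × 1.25% × £430,940.00 = £21,547.00
Interest (16.8%/yr ÷ 12 = 1.4%/month): £430,940.00 × ((1 + 0.014)^9 − 1) = £57,440.5980…
Penalties + interest = £32,320.5000 + £57,440.5980… = £89,761.10

£89,761.10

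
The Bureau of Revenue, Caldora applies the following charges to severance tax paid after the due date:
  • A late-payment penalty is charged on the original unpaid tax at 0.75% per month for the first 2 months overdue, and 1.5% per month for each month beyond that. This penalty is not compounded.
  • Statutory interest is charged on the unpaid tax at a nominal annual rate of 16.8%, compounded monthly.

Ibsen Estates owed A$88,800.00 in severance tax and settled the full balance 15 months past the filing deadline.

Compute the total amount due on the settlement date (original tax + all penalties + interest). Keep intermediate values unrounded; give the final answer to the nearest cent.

Penalty, months 1–2: 2 × 0.75% × A$88,800.00 = A$1,332.00
Penalty, months 3–15: 13 × 1.5% × A$88,800.00 = A$17,316.00
Interest (16.8%/yr ÷ 12 = 1.4%/month): A$88,800.00 × ((1 + 0.014)^15 − 1) = A$20,591.1759…
Total = A$88,800.00 + A$18,648.0000 + A$20,591.1759… = A$128,039.18

A$128,039.18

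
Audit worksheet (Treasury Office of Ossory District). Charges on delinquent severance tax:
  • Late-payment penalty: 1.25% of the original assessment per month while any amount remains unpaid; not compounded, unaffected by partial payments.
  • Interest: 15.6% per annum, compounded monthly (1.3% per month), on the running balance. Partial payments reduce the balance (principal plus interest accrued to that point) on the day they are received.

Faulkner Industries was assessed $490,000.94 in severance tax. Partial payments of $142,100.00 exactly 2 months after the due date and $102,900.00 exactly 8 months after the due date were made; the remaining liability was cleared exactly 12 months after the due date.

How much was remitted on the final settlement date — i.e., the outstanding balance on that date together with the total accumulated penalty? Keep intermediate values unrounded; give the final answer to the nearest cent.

Balance at month 2: $490,000.9400 × (1 + 0.013)^2 = $502,823.7746…
After $142,100.00 payment: $502,823.7746… − $142,100.00 = $360,723.7746…
Balance at month 8: $360,723.7746… × (1 + 0.013)^6 = $389,790.6693…
After $102,900.00 payment: $389,790.6693… − $102,900.00 = $286,890.6693…
Balance at month 12: $286,890.6693… × (1 + 0.013)^4 = $302,102.4207…
Penalty: 12 × 1.25% × $490,000.94 = $73,500.14…
Final settlement = outstanding balance + penalty = $302,102.4207… + $73,500.14… = $375,602.56

$375,602.56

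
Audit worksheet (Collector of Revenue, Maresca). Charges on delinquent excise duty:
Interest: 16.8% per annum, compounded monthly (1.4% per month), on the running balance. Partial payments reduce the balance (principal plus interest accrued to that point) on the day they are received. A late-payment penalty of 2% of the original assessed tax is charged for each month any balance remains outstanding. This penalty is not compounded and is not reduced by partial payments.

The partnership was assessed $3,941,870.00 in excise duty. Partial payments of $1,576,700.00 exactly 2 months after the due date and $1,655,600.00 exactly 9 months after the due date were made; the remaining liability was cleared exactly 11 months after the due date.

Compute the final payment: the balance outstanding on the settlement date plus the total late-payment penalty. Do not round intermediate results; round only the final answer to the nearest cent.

$1,971,316.57

Balance at month 2: $3,941,870.0000 × (1 + 0.014)^2 = $4,053,014.9665…
After $1,576,700.00 payment: $4,053,014.9665… − $1,576,700.00 = $2,476,314.9665…
Balance at month 9: $2,476,314.9665… × (1 + 0.014)^7 = $2,729,427.5286…
After $1,655,600.00 payment: $2,729,427.5286… − $1,655,600.00 = $1,073,827.5286…
Balance at month 11: $1,073,827.5286… × (1 + 0.014)^2 = $1,104,105.1696…
Penalty: 11 × 2% × $3,941,870.00 = $867,211.40
Final settlement = outstanding balance + penalty = $1,104,105.1696… + $867,211.40 = $1,971,316.57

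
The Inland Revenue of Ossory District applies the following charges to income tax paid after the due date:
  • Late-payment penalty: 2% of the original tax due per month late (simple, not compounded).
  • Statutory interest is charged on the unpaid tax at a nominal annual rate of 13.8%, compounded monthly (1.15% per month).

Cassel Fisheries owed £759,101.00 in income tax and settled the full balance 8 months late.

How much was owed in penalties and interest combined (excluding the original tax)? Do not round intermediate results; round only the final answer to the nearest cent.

£194,169.99

Late-payment penalty = 2% × £759,101.00 × 8 mo = £121,456.16
Interest: £759,101.00 × ((1 + 0.0115)^8 − 1) = £759,101.00 × 0.0957894… = £72,713.8328…
Penalties + interest = £121,456.1600 + £72,713.8328… = £194,169.99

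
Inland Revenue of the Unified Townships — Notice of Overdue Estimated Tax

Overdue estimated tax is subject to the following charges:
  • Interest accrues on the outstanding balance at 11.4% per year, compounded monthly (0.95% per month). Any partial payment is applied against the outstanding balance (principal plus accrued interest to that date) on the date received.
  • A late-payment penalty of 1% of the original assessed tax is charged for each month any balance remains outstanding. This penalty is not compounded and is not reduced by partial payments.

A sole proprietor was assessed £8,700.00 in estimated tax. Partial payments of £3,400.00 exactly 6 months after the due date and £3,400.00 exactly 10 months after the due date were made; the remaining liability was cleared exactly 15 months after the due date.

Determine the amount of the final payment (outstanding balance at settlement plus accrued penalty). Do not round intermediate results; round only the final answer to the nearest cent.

Balance at month 6: £8,700.0000 × (1 + 0.0095)^6 = £9,207.8279…
After £3,400.00 payment: £9,207.8279… − £3,400.00 = £5,807.8279…
Balance at month 10: £5,807.8279… × (1 + 0.0095)^4 = £6,031.6902…
After £3,400.00 payment: £6,031.6902… − £3,400.00 = £2,631.6902…
Balance at month 15: £2,631.6902… × (1 + 0.0095)^5 = £2,759.0933…
Penalty: 15 × 1% × £8,700.00 = £1,305.00
Final settlement = outstanding balance + penalty = £2,759.0933… + £1,305.00 = £4,064.09

£4,064.09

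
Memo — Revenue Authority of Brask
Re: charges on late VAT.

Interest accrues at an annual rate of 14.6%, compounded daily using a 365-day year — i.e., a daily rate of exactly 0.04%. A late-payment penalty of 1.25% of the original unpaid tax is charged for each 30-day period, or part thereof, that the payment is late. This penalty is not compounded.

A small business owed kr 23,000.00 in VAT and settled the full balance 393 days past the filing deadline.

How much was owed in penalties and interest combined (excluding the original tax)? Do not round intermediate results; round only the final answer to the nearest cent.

kr 7,939.44

Penalty periods: ⌈393/30⌉ = 14; penalty = 14 × 1.25% × kr 23,000.00 = kr 4,025.00
Interest: kr 23,000.00 × ((1 + 0.0004)^393 − 1) = kr 23,000.00 × 0.17019285… = kr 3,914.4357…
Penalties + interest = kr 4,025.0000 + kr 3,914.4357… = kr 7,939.44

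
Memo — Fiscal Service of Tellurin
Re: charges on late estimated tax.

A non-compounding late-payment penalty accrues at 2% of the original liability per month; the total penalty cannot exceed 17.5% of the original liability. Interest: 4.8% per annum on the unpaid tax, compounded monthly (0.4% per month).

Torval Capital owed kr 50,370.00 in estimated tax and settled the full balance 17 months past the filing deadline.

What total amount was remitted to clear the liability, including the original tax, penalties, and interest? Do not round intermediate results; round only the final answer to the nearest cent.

kr 62,721.74

Penalty (uncapped): 17 × 2% × kr 50,370.00 = kr 17,125.80; cap = 17.5% × kr 50,370.00 = kr 8,814.75 → penalty = kr 8,814.75
Interest: kr 50,370.00 × ((1 + 0.004)^17 − 1) = kr 50,370.00 × 0.0702201… = kr 3,536.9882…
Total = kr 50,370.00 + kr 8,814.7500 + kr 3,536.9882… = kr 62,721.74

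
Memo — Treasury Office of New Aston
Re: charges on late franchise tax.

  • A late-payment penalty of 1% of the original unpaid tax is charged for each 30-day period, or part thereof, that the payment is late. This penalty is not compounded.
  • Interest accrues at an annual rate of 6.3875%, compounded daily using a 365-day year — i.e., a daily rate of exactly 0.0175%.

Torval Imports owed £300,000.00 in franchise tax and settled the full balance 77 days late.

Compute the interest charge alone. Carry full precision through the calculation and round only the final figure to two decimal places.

Interest: £300,000.00 × ((1 + 0.000175)^77 − 1) = £300,000.00 × 0.01356500… = £4,069.5006…

£4,069.50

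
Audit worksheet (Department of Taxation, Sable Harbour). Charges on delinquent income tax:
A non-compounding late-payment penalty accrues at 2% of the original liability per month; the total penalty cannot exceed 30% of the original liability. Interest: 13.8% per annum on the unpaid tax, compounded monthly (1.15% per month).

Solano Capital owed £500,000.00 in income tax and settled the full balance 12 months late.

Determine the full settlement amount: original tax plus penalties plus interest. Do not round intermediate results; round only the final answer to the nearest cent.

£693,535.96

Penalty: 12 × 2% × £500,000.00 = £120,000.00 (below the 30% cap of £150,000.00)
Interest: £500,000.00 × ((1 + 0.0115)^12 − 1) = £500,000.00 × 0.1470719… = £73,535.9558…
Total = £500,000.00 + £120,000.0000 + £73,535.9558… = £693,535.96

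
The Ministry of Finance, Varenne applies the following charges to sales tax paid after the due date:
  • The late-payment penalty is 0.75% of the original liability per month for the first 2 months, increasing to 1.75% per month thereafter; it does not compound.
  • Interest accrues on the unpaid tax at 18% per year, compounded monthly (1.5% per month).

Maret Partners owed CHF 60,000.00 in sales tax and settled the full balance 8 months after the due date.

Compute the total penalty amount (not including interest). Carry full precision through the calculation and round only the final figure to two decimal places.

Penalty, months 1–2: 2 × 0.75% × CHF 60,000.00 = CHF 900.00
Penalty, months 3–8: 6 × 1.75% × CHF 60,000.00 = CHF 6,300.00
Total penalty = CHF 900.00 + CHF 6,300.00 = CHF 7,200.00

CHF 7,200.00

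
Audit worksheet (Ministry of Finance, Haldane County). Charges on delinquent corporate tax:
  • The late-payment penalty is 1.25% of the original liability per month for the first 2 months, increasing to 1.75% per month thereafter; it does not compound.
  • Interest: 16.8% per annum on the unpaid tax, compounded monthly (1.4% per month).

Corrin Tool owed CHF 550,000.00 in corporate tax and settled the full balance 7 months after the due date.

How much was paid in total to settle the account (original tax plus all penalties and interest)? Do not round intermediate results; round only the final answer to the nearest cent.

Penalty, months 1–2: 2 × 1.25% × CHF 550,000.00 = CHF 13,750.00
Penalty, months 3–7: 5 × 1.75% × CHF 550,000.00 = CHF 48,125.00
Interest: CHF 550,000.00 × ((1 + 0.014)^7 − 1) = CHF 550,000.00 × 0.1022134… = CHF 56,217.3677…
Total = CHF 550,000.00 + CHF 61,875.0000 + CHF 56,217.3677… = CHF 668,092.37

CHF 668,092.37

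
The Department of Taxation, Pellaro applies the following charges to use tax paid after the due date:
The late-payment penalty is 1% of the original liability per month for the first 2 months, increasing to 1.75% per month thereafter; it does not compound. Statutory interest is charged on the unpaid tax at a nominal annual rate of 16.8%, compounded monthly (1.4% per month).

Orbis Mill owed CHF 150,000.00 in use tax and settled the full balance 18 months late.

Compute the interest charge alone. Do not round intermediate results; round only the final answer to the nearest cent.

Interest: CHF 150,000.00 × ((1 + 0.014)^18 − 1) = CHF 150,000.00 × 0.2843494… = CHF 42,652.4112…

CHF 42,652.41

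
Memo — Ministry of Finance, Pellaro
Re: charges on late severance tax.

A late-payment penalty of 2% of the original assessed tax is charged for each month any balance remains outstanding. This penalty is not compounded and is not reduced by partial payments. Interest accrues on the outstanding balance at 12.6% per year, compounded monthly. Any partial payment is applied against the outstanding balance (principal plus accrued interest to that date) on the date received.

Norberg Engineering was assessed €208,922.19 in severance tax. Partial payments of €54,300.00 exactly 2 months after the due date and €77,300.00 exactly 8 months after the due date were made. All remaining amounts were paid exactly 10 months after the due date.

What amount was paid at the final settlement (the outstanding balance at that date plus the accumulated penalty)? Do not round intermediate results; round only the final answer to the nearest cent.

Monthly rate = 12.6% ÷ 12 = 1.05%
Balance at month 2: €208,922.1900 × (1 + 0.0105)^2 = €213,332.5897…
After €54,300.00 payment: €213,332.5897… − €54,300.00 = €159,032.5897…
Balance at month 8: €159,032.5897… × (1 + 0.0105)^6 = €169,318.3541…
After €77,300.00 payment: €169,318.3541… − €77,300.00 = €92,018.3541…
Balance at month 10: €92,018.3541… × (1 + 0.0105)^2 = €93,960.8845…
Penalty: 10 × 2% × €208,922.19 = €41,784.44…
Final settlement = outstanding balance + penalty = €93,960.8845… + €41,784.44… = €135,745.32

€135,745.32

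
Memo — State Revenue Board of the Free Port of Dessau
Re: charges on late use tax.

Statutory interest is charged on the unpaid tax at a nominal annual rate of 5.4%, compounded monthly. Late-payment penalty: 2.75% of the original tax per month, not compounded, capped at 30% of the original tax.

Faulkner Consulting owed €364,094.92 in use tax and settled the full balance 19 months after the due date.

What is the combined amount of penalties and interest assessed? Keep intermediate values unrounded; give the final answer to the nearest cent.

€141,652.10

Penalty (uncapped): 19 × 2.75% × €364,094.92 = €190,239.60…; cap = 30% × €364,094.92 = €109,228.48… → penalty = €109,228.48…
Interest (5.4%/yr ÷ 12 = 0.45%/month): €364,094.92 × ((1 + 0.0045)^19 − 1) = €32,423.6216…
Penalties + interest = €109,228.4760 + €32,423.6216… = €141,652.10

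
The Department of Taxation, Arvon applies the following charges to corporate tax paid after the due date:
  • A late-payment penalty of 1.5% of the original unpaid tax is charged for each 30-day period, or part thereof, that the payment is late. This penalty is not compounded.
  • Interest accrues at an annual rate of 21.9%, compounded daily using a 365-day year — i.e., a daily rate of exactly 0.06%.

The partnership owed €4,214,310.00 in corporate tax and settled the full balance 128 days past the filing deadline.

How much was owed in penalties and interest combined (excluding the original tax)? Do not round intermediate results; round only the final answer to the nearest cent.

Penalty periods: ⌈128/30⌉ = 5; penalty = 5 × 1.5% × €4,214,310.00 = €316,073.25
Interest: €4,214,310.00 × ((1 + 0.0006)^128 − 1) = €4,214,310.00 × 0.07980122… = €336,307.0821…
Penalties + interest = €316,073.2500 + €336,307.0821… = €652,380.33

€652,380.33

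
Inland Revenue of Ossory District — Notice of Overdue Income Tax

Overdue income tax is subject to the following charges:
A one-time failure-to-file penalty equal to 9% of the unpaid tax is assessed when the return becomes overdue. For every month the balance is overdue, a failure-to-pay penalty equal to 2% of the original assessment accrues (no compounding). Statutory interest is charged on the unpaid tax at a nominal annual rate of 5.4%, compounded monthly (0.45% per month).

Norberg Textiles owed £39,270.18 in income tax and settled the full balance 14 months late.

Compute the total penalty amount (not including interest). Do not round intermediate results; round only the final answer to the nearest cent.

£14,529.97

Failure-to-file penalty: 9% × £39,270.18 = £3,534.32…
Failure-to-pay penalty = 2% × £39,270.18 × 14 mo = £10,995.65…
Total penalty = £3,534.32… + £10,995.65… = £14,529.97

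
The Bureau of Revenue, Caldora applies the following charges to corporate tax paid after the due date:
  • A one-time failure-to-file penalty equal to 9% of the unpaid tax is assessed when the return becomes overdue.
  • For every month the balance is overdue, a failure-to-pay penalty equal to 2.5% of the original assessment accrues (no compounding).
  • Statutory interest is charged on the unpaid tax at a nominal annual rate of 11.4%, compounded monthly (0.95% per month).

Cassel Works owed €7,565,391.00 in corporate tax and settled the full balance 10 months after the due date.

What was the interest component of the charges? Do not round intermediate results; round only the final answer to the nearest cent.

€750,228.54

Interest: €7,565,391.00 × ((1 + 0.0095)^10 − 1) = €7,565,391.00 × 0.0991659… = €750,228.5435…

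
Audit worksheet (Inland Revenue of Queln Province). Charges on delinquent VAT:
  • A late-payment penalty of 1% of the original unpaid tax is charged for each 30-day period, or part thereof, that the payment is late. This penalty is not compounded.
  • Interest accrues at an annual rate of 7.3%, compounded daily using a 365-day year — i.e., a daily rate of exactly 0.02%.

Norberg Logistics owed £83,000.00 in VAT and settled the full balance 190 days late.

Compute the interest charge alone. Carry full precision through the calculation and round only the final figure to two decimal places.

£3,214.36

Interest: £83,000.00 × ((1 + 0.0002)^190 − 1) = £83,000.00 × 0.03872729… = £3,214.3648…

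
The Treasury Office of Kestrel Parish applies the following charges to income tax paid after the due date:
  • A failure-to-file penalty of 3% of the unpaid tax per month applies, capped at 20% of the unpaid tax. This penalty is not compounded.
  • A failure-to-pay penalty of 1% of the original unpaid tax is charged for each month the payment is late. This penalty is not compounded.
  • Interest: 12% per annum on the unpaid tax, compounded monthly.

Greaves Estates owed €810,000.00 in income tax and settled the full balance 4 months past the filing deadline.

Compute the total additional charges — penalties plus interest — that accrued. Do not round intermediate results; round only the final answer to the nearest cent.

€162,489.25

Failure-to-file: 4 × 3% × €810,000.00 = €97,200.00 (under the 20% cap)
Failure-to-pay penalty = 1% × €810,000.00 × 4 mo = €32,400.00
Interest (12%/yr ÷ 12 = 1%/month): €810,000.00 × ((1 + 0.01)^4 − 1) = €32,889.2481
Penalties + interest = €129,600.0000 + €32,889.2481 = €162,489.25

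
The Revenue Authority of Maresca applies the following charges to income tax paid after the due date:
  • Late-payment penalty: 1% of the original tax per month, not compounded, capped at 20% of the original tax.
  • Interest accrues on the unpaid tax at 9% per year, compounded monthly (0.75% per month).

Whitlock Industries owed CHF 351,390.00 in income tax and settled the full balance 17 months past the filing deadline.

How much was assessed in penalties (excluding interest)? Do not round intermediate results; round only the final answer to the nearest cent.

CHF 59,736.30

Penalty: 17 × 1% × CHF 351,390.00 = CHF 59,736.30 (below the 20% cap of CHF 70,278.00)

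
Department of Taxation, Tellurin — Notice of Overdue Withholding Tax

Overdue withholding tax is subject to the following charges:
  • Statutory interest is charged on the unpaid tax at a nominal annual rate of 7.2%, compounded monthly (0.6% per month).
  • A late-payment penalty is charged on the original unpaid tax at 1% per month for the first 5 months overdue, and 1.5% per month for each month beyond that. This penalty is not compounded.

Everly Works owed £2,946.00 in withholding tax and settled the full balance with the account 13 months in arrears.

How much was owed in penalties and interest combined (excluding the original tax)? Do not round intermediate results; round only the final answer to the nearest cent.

£739.07

Penalty, months 1–5: 5 × 1% × £2,946.00 = £147.30
Penalty, months 6–13: 8 × 1.5% × £2,946.00 = £353.52
Interest: £2,946.00 × ((1 + 0.006)^13 − 1) = £2,946.00 × 0.0808707… = £238.2451…
Penalties + interest = £500.8200 + £238.2451… = £739.07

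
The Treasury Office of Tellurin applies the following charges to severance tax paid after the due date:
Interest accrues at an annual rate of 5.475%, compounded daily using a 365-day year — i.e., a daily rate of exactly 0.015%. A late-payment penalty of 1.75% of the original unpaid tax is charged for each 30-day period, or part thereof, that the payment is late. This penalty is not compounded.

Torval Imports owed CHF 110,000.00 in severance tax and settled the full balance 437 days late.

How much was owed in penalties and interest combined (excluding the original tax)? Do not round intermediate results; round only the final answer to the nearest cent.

CHF 36,326.50

Penalty periods: ⌈437/30⌉ = 15; penalty = 15 × 1.75% × CHF 110,000.00 = CHF 28,875.00
Interest: CHF 110,000.00 × ((1 + 0.00015)^437 − 1) = CHF 110,000.00 × 0.06774087… = CHF 7,451.4962…
Penalties + interest = CHF 28,875.0000 + CHF 7,451.4962… = CHF 36,326.50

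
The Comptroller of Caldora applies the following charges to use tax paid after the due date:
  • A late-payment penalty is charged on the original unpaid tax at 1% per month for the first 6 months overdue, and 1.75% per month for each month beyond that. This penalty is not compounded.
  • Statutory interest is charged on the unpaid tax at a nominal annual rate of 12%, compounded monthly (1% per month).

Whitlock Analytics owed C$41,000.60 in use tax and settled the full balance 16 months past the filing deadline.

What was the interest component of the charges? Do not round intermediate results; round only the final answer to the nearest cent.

C$7,075.83

Interest: C$41,000.60 × ((1 + 0.01)^16 − 1) = C$41,000.60 × 0.1725786… = C$7,075.8280…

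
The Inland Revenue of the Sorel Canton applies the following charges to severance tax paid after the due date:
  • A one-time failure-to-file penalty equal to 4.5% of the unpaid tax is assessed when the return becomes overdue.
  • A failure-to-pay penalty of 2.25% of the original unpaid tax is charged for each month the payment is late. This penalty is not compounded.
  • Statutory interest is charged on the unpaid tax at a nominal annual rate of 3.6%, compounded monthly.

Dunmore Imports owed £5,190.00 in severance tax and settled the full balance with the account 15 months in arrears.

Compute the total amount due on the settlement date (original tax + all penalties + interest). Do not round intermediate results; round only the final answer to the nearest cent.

Failure-to-file penalty: 4.5% × £5,190.00 = £233.55
Failure-to-pay penalty: 15 × 2.25% × £5,190.00 = £1,751.63…
Interest (3.6%/yr ÷ 12 = 0.3%/month): £5,190.00 × ((1 + 0.003)^15 − 1) = £238.5189…
Total = £5,190.00 + £1,985.1750 + £238.5189… = £7,413.69

£7,413.69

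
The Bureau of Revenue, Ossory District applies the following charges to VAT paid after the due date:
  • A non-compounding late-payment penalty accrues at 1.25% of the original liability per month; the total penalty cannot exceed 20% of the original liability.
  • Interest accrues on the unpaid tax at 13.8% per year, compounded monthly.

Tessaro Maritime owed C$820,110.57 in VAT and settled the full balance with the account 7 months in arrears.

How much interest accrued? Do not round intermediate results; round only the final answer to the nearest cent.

C$68,340.71

Interest (13.8%/yr ÷ 12 = 1.15%/month): C$820,110.57 × ((1 + 0.0115)^7 − 1) = C$68,340.7135…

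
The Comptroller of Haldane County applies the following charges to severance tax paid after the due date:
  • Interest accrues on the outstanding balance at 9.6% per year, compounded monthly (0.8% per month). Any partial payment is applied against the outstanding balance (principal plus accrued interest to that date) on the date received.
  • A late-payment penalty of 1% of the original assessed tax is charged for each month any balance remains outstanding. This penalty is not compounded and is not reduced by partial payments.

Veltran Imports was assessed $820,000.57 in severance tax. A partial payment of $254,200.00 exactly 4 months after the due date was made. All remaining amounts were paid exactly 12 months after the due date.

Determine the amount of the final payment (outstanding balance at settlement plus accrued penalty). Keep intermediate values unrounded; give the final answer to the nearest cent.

$729,746.74

Balance at month 4: $820,000.5700 × (1 + 0.008)^4 = $846,557.1512…
After $254,200.00 payment: $846,557.1512… − $254,200.00 = $592,357.1512…
Balance at month 12: $592,357.1512… × (1 + 0.008)^8 = $631,346.6679…
Penalty: 12 × 1% × $820,000.57 = $98,400.07…
Final settlement = outstanding balance + penalty = $631,346.6679… + $98,400.07… = $729,746.74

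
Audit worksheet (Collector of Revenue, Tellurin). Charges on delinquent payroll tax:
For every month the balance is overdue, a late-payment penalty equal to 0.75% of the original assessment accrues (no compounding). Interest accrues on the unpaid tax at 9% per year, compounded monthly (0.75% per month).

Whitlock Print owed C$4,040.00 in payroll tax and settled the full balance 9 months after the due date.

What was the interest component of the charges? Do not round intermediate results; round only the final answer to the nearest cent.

Interest: C$4,040.00 × ((1 + 0.0075)^9 − 1) = C$4,040.00 × 0.0695608… = C$281.0258…

C$281.03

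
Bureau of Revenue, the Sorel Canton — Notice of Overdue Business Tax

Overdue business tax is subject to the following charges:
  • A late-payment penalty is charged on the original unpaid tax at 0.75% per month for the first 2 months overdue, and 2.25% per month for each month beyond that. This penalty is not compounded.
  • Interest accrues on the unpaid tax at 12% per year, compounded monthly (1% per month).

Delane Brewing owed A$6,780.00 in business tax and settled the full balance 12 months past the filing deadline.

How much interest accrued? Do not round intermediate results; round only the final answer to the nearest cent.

A$859.87

Interest: A$6,780.00 × ((1 + 0.01)^12 − 1) = A$6,780.00 × 0.1268250… = A$859.8737…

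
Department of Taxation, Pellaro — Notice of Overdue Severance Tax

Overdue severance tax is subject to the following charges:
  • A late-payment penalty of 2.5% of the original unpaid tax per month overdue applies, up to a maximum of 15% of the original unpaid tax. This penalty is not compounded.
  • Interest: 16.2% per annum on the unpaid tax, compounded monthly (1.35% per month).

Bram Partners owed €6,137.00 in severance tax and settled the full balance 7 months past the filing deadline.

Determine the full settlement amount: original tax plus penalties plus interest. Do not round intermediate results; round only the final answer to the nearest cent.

€7,661.52

Penalty (uncapped): 7 × 2.5% × €6,137.00 = €1,073.98…; cap = 15% × €6,137.00 = €920.55 → penalty = €920.55
Interest: €6,137.00 × ((1 + 0.0135)^7 − 1) = €6,137.00 × 0.0984145… = €603.9700…
Total = €6,137.00 + €920.5500 + €603.9700… = €7,661.52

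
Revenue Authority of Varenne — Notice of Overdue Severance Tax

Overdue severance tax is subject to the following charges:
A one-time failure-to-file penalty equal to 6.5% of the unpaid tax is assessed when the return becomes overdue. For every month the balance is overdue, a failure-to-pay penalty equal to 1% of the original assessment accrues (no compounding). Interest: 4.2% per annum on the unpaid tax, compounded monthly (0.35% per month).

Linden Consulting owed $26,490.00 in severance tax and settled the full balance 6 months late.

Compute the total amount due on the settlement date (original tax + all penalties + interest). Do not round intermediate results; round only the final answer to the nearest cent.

$30,362.43

Failure-to-file penalty: 6.5% × $26,490.00 = $1,721.85
Failure-to-pay penalty = 1% × $26,490.00 × 6 mo = $1,589.40
Interest: $26,490.00 × ((1 + 0.0035)^6 − 1) = $26,490.00 × 0.0211846… = $561.1803…
Total = $26,490.00 + $3,311.2500 + $561.1803… = $30,362.43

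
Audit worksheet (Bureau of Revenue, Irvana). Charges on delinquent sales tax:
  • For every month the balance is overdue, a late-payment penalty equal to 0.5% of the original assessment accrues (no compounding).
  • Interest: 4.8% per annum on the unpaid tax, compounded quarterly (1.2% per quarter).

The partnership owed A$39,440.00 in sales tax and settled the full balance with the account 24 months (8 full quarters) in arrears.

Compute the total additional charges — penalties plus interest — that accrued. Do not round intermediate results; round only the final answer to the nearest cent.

Late-payment penalty: 24 × 0.5% × A$39,440.00 = A$4,732.80
Interest: A$39,440.00 × ((1 + 0.012)^8 − 1) = A$39,440.00 × 0.1001302… = A$3,949.1364…
Penalties + interest = A$4,732.8000 + A$3,949.1364… = A$8,681.94

A$8,681.94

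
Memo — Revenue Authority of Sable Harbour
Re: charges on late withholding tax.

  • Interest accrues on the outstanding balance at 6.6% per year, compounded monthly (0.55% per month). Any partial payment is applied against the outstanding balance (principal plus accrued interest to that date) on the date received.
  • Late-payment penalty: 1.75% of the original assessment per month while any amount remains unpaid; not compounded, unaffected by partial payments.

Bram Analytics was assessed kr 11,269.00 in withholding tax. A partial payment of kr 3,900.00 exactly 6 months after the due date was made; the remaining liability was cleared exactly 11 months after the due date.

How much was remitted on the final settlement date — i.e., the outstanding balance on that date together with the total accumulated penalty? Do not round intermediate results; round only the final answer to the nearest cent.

kr 10,130.68

Balance at month 6: kr 11,269.0000 × (1 + 0.0055)^6 = kr 11,646.0280…
After kr 3,900.00 payment: kr 11,646.0280… − kr 3,900.00 = kr 7,746.0280…
Balance at month 11: kr 7,746.0280… × (1 + 0.0055)^5 = kr 7,961.3998…
Penalty: 11 × 1.75% × kr 11,269.00 = kr 2,169.28…
Final settlement = outstanding balance + penalty = kr 7,961.3998… + kr 2,169.28… = kr 10,130.68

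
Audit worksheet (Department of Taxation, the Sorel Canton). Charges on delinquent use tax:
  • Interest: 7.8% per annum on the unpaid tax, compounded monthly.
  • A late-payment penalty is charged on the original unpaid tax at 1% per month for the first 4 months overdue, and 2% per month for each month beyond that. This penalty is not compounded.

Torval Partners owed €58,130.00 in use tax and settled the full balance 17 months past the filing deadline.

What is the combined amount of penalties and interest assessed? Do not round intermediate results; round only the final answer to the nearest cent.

€24,207.49

Penalty, months 1–4: 4 × 1% × €58,130.00 = €2,325.20
Penalty, months 5–17: 13 × 2% × €58,130.00 = €15,113.80
Interest (7.8%/yr ÷ 12 = 0.65%/month): €58,130.00 × ((1 + 0.0065)^17 − 1) = €6,768.4867…
Penalties + interest = €17,439.0000 + €6,768.4867… = €24,207.49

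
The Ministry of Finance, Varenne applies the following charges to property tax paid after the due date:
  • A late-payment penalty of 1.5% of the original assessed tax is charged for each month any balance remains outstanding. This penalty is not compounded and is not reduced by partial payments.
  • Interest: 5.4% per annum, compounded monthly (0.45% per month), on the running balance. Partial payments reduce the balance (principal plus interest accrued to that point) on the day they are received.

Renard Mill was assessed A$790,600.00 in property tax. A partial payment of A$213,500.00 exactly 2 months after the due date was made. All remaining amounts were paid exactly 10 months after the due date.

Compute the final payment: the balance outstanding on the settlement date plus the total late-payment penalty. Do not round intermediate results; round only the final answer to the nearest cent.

Balance at month 2: A$790,600.0000 × (1 + 0.0045)^2 = A$797,731.4097…
After A$213,500.00 payment: A$797,731.4097… − A$213,500.00 = A$584,231.4097…
Balance at month 10: A$584,231.4097… × (1 + 0.0045)^8 = A$605,597.9978…
Penalty: 10 × 1.5% × A$790,600.00 = A$118,590.00
Final settlement = outstanding balance + penalty = A$605,597.9978… + A$118,590.00 = A$724,188.00

A$724,188.00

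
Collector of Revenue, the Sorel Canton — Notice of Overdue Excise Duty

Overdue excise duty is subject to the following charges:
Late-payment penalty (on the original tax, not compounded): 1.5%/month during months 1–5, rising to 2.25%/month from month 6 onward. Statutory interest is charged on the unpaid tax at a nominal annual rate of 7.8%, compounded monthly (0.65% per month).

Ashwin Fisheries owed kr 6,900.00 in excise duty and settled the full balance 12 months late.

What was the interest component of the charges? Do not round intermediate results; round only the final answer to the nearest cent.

Interest: kr 6,900.00 × ((1 + 0.0065)^12 − 1) = kr 6,900.00 × 0.0808498… = kr 557.8637…

kr 557.86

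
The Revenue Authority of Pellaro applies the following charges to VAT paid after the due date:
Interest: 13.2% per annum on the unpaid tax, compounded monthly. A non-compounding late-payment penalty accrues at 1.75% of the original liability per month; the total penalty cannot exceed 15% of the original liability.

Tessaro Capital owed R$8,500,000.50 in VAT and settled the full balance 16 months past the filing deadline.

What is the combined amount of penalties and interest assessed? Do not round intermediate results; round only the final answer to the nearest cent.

R$2,900,988.33

Penalty (uncapped): 16 × 1.75% × R$8,500,000.50 = R$2,380,000.14; cap = 15% × R$8,500,000.50 = R$1,275,000.08… → penalty = R$1,275,000.08…
Interest (13.2%/yr ÷ 12 = 1.1%/month): R$8,500,000.50 × ((1 + 0.011)^16 − 1) = R$1,625,988.2539…
Penalties + interest = R$1,275,000.0750 + R$1,625,988.2539… = R$2,900,988.33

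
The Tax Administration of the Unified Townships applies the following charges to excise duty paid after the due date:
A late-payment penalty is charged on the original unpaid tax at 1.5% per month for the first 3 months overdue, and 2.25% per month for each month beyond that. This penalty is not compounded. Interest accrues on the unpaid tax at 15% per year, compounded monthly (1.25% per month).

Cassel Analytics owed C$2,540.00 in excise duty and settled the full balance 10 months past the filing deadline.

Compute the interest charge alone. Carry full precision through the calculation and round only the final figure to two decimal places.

C$335.97

Interest: C$2,540.00 × ((1 + 0.0125)^10 − 1) = C$2,540.00 × 0.1322708… = C$335.9679…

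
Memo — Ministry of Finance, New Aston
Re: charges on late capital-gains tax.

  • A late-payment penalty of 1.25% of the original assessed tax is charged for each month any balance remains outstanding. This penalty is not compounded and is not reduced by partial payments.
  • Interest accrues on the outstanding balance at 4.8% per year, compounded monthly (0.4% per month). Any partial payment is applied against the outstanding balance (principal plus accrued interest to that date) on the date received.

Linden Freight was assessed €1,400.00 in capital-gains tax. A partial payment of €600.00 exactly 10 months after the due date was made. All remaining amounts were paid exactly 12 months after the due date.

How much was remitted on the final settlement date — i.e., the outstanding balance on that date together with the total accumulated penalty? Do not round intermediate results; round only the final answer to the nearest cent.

Balance at month 10: €1,400.0000 × (1 + 0.004)^10 = €1,457.0188…
After €600.00 payment: €1,457.0188… − €600.00 = €857.0188…
Balance at month 12: €857.0188… × (1 + 0.004)^2 = €863.8887…
Penalty: 12 × 1.25% × €1,400.00 = €210.00
Final settlement = outstanding balance + penalty = €863.8887… + €210.00 = €1,073.89

€1,073.89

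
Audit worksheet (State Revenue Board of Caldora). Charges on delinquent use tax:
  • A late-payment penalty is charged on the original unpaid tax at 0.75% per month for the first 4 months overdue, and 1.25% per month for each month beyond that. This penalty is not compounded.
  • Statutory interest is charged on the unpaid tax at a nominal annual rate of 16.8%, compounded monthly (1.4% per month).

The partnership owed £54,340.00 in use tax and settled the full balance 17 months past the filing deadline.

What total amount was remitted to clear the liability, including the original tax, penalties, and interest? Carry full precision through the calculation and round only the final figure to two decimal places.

£79,288.41

Penalty, months 1–4: 4 × 0.75% × £54,340.00 = £1,630.20
Penalty, months 5–17: 13 × 1.25% × £54,340.00 = £8,830.25
Interest: £54,340.00 × ((1 + 0.014)^17 − 1) = £54,340.00 × 0.2666168… = £14,487.9555…
Total = £54,340.00 + £10,460.4500 + £14,487.9555… = £79,288.41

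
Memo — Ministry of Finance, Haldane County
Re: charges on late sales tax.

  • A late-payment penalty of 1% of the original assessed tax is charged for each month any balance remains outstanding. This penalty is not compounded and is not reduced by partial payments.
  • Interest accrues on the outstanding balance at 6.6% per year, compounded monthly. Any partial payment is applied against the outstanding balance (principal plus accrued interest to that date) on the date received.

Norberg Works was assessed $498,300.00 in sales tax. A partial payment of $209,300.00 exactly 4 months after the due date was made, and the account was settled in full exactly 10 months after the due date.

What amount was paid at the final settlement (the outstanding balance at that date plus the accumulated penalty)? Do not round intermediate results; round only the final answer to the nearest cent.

Monthly rate = 6.6% ÷ 12 = 0.55%
Balance at month 4: $498,300.0000 × (1 + 0.0055)^4 = $509,353.3735…
After $209,300.00 payment: $509,353.3735… − $209,300.00 = $300,053.3735…
Balance at month 10: $300,053.3735… × (1 + 0.0055)^6 = $310,092.2866…
Penalty: 10 × 1% × $498,300.00 = $49,830.00
Final settlement = outstanding balance + penalty = $310,092.2866… + $49,830.00 = $359,922.29

$359,922.29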